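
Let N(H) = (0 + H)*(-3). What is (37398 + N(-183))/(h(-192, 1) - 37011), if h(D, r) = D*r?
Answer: -12649/12401 ≈ -1.0200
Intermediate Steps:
N(H) = -3*H (N(H) = H*(-3) = -3*H)
(37398 + N(-183))/(h(-192, 1) - 37011) = (37398 - 3*(-183))/(-192*1 - 37011) = (37398 + 549)/(-192 - 37011) = 37947/(-37203) = 37947*(-1/37203) = -12649/12401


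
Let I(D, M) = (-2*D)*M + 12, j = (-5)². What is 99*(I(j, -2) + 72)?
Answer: 18216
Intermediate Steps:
j = 25
I(D, M) = 12 - 2*D*M (I(D, M) = -2*D*M + 12 = 12 - 2*D*M)
99*(I(j, -2) + 72) = 99*((12 - 2*25*(-2)) + 72) = 99*((12 + 100) + 72) = 99*(112 + 72) = 99*184 = 18216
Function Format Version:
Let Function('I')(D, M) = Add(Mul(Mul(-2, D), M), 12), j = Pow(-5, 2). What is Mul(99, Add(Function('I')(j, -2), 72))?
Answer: 18216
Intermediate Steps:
j = 25
Function('I')(D, M) = Add(12, Mul(-2, D, M)) (Function('I')(D, M) = Add(Mul(-2, D, M), 12) = Add(12, Mul(-2, D, M)))
Mul(99, Add(Function('I')(j, -2), 72)) = Mul(99, Add(Add(12, Mul(-2, 25, -2)), 72)) = Mul(99, Add(Add(12, 100), 72)) = Mul(99, Add(112, 72)) = Mul(99, 184) = 18216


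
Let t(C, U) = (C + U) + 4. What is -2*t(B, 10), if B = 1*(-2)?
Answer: -24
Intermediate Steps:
B = -2
t(C, U) = 4 + C + U
-2*t(B, 10) = -2*(4 - 2 + 10) = -2*12 = -24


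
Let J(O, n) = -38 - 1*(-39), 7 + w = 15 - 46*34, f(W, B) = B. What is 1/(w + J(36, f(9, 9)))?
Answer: -1/1555 ≈ -0.00064309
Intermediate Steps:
w = -1556 (w = -7 + (15 - 46*34) = -7 + (15 - 1564) = -7 - 1549 = -1556)
J(O, n) = 1 (J(O, n) = -38 + 39 = 1)
1/(w + J(36, f(9, 9))) = 1/(-1556 + 1) = 1/(-1555) = -1/1555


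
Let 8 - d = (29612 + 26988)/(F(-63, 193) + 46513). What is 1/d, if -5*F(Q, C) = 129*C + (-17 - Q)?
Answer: 103811/688988 ≈ 0.15067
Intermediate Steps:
F(Q, C) = 17/5 - 129*C/5 + Q/5 (F(Q, C) = -(129*C + (-17 - Q))/5 = -(-17 - Q + 129*C)/5 = 17/5 - 129*C/5 + Q/5)
d = 688988/103811 (d = 8 - (29612 + 26988)/((17/5 - 129/5*193 + (1/5)*(-63)) + 46513) = 8 - 56600/((17/5 - 24897/5 - 63/5) + 46513) = 8 - 56600/(-24943/5 + 46513) = 8 - 56600/207622/5 = 8 - 56600*5/207622 = 8 - 1*141500/103811 = 8 - 141500/103811 = 688988/103811 ≈ 6.6369)
1/d = 1/(688988/103811) = 103811/688988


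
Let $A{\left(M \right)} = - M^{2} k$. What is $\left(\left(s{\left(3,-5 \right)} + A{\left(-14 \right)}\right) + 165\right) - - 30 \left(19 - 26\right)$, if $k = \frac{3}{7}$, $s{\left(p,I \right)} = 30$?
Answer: $-99$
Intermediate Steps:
$k = \frac{3}{7}$ ($k = 3 \cdot \frac{1}{7} = \frac{3}{7} \approx 0.42857$)
$A{\left(M \right)} = - \frac{3 M^{2}}{7}$ ($A{\left(M \right)} = - M^{2} \cdot \frac{3}{7} = - \frac{3 M^{2}}{7}$)
$\left(\left(s{\left(3,-5 \right)} + A{\left(-14 \right)}\right) + 165\right) - - 30 \left(19 - 26\right) = \left(\left(30 - \frac{3 \left(-14\right)^{2}}{7}\right) + 165\right) - - 30 \left(19 - 26\right) = \left(\left(30 - 84\right) + 165\right) - \left(-30\right) \left(-7\right) = \left(\left(30 - 84\right) + 165\right) - 210 = \left(-54 + 165\right) - 210 = 111 - 210 = -99$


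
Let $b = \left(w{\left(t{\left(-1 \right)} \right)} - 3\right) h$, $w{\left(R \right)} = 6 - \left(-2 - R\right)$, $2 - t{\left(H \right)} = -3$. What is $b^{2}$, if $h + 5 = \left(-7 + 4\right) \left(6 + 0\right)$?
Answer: $52900$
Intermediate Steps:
$t{\left(H \right)} = 5$ ($t{\left(H \right)} = 2 - -3 = 2 + 3 = 5$)
$h = -23$ ($h = -5 + \left(-7 + 4\right) \left(6 + 0\right) = -5 - 18 = -23$)
$w{\left(R \right)} = 8 + R$ ($w{\left(R \right)} = 6 + \left(2 + R\right) = 8 + R$)
$b = -230$ ($b = \left(\left(8 + 5\right) - 3\right) \left(-23\right) = \left(13 - 3\right) \left(-23\right) = 10 \left(-23\right) = -230$)
$b^{2} = \left(-230\right)^{2} = 52900$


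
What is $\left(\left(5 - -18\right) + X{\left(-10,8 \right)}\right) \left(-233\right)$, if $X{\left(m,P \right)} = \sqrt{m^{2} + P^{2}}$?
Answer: $-5359 - 466 \sqrt{41} \approx -8342.9$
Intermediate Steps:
$X{\left(m,P \right)} = \sqrt{P^{2} + m^{2}}$
$\left(\left(5 - -18\right) + X{\left(-10,8 \right)}\right) \left(-233\right) = \left(\left(5 - -18\right) + \sqrt{8^{2} + \left(-10\right)^{2}}\right) \left(-233\right) = \left(\left(5 + 18\right) + \sqrt{64 + 100}\right) \left(-233\right) = \left(23 + \sqrt{164}\right) \left(-233\right) = \left(23 + 2 \sqrt{41}\right) \left(-233\right) = -5359 - 466 \sqrt{41}$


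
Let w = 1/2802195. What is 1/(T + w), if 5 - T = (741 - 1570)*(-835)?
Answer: -2802195/1939707400949 ≈ -1.4446e-6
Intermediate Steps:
T = -692210 (T = 5 - (741 - 1570)*(-835) = 5 - (-829)*(-835) = 5 - 1*692215 = 5 - 692215 = -692210)
w = 1/2802195 ≈ 3.5686e-7
1/(T + w) = 1/(-692210 + 1/2802195) = 1/(-1939707400949/2802195) = -2802195/1939707400949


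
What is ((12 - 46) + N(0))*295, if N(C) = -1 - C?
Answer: -10325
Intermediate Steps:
((12 - 46) + N(0))*295 = ((12 - 46) + (-1 - 1*0))*295 = (-34 + (-1 + 0))*295 = (-34 - 1)*295 = -35*295 = -10325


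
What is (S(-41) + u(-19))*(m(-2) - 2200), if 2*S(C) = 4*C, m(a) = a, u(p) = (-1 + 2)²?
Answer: 178362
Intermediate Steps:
u(p) = 1 (u(p) = 1² = 1)
S(C) = 2*C (S(C) = (4*C)/2 = 2*C)
(S(-41) + u(-19))*(m(-2) - 2200) = (2*(-41) + 1)*(-2 - 2200) = (-82 + 1)*(-2202) = -81*(-2202) = 178362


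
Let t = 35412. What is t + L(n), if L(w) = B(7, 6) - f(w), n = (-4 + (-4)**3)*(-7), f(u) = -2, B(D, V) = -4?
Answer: 35410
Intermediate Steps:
n = 476 (n = (-4 - 64)*(-7) = -68*(-7) = 476)
L(w) = -2 (L(w) = -4 - 1*(-2) = -4 + 2 = -2)
t + L(n) = 35412 - 2 = 35410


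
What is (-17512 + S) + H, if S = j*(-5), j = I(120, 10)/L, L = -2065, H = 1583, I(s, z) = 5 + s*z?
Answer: -6577472/413 ≈ -15926.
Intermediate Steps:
j = -241/413 (j = (5 + 120*10)/(-2065) = (5 + 1200)*(-1/2065) = 1205*(-1/2065) = -241/413 ≈ -0.58354)
S = 1205/413 (S = -241/413*(-5) = 1205/413 ≈ 2.9177)
(-17512 + S) + H = (-17512 + 1205/413) + 1583 = -7231251/413 + 1583 = -6577472/413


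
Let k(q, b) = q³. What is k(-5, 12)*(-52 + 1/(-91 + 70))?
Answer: 136625/21 ≈ 6506.0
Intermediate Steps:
k(-5, 12)*(-52 + 1/(-91 + 70)) = (-5)³*(-52 + 1/(-91 + 70)) = -125*(-52 + 1/(-21)) = -125*(-52 - 1/21) = -125*(-1093/21) = 136625/21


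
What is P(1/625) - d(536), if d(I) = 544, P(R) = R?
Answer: -339999/625 ≈ -544.00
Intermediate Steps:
P(1/625) - d(536) = 1/625 - 1*544 = 1/625 - 544 = -339999/625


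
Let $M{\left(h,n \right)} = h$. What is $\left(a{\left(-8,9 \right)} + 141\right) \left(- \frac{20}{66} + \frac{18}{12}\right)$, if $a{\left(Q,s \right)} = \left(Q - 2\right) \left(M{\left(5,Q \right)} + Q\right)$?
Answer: $\frac{4503}{22} \approx 204.68$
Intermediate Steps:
$a{\left(Q,s \right)} = \left(-2 + Q\right) \left(5 + Q\right)$ ($a{\left(Q,s \right)} = \left(Q - 2\right) \left(5 + Q\right) = \left(-2 + Q\right) \left(5 + Q\right)$)
$\left(a{\left(-8,9 \right)} + 141\right) \left(- \frac{20}{66} + \frac{18}{12}\right) = \left(\left(-10 + \left(-8\right)^{2} + 3 \left(-8\right)\right) + 141\right) \left(- \frac{20}{66} + \frac{18}{12}\right) = \left(\left(-10 + 64 - 24\right) + 141\right) \left(\left(-20\right) \frac{1}{66} + 18 \cdot \frac{1}{12}\right) = \left(30 + 141\right) \left(- \frac{10}{33} + \frac{3}{2}\right) = 171 \cdot \frac{79}{66} = \frac{4503}{22}$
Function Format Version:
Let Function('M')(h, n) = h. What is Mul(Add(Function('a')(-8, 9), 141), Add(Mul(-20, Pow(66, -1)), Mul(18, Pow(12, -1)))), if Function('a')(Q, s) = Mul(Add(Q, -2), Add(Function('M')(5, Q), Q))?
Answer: Rational(4503, 22) ≈ 204.68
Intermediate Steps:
Function('a')(Q, s) = Mul(Add(-2, Q), Add(5, Q)) (Function('a')(Q, s) = Mul(Add(Q, -2), Add(5, Q)) = Mul(Add(-2, Q), Add(5, Q)))
Mul(Add(Function('a')(-8, 9), 141), Add(Mul(-20, Pow(66, -1)), Mul(18, Pow(12, -1)))) = Mul(Add(Add(-10, Pow(-8, 2), Mul(3, -8)), 141), Add(Mul(-20, Pow(66, -1)), Mul(18, Pow(12, -1)))) = Mul(Add(Add(-10, 64, -24), 141), Add(Mul(-20, Rational(1, 66)), Mul(18, Rational(1, 12)))) = Mul(Add(30, 141), Add(Rational(-10, 33), Rational(3, 2))) = Mul(171, Rational(79, 66)) = Rational(4503, 22)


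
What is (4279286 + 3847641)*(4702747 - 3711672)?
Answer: 8054394176525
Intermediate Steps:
(4279286 + 3847641)*(4702747 - 3711672) = 8126927*991075 = 8054394176525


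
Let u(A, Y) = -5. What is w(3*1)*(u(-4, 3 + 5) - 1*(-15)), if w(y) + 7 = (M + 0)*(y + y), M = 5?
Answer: 230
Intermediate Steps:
w(y) = -7 + 10*y (w(y) = -7 + (5 + 0)*(y + y) = -7 + 5*(2*y) = -7 + 10*y)
w(3*1)*(u(-4, 3 + 5) - 1*(-15)) = (-7 + 10*(3*1))*(-5 - 1*(-15)) = (-7 + 10*3)*(-5 + 15) = (-7 + 30)*10 = 23*10 = 230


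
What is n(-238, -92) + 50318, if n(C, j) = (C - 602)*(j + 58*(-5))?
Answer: 371198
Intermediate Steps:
n(C, j) = (-602 + C)*(-290 + j) (n(C, j) = (-602 + C)*(j - 290) = (-602 + C)*(-290 + j))
n(-238, -92) + 50318 = (174580 - 602*(-92) - 290*(-238) - 238*(-92)) + 50318 = (174580 + 55384 + 69020 + 21896) + 50318 = 320880 + 50318 = 371198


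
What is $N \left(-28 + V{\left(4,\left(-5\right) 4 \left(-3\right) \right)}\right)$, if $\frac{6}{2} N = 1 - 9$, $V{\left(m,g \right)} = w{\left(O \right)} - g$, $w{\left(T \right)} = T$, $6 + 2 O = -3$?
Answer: $\frac{740}{3} \approx 246.67$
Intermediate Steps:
$O = - \frac{9}{2}$ ($O = -3 + \frac{1}{2} \left(-3\right) = -3 - \frac{3}{2} = - \frac{9}{2} \approx -4.5$)
$V{\left(m,g \right)} = - \frac{9}{2} - g$
$N = - \frac{8}{3}$ ($N = \frac{1 - 9}{3} = \frac{1}{3} \left(-8\right) = - \frac{8}{3} \approx -2.6667$)
$N \left(-28 + V{\left(4,\left(-5\right) 4 \left(-3\right) \right)}\right) = - \frac{8 \left(-28 - \left(\frac{9}{2} + \left(-5\right) 4 \left(-3\right)\right)\right)}{3} = - \frac{8 \left(-28 - \left(\frac{9}{2} - -60\right)\right)}{3} = - \frac{8 \left(-28 - \frac{129}{2}\right)}{3} = \left(- \frac{8}{3}\right) \left(- \frac{185}{2}\right) = \frac{740}{3}$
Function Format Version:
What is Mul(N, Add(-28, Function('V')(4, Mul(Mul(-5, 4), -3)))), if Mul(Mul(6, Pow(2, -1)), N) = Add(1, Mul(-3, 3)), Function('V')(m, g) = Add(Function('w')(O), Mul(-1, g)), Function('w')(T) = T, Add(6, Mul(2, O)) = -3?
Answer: Rational(740, 3) ≈ 246.67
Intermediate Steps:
O = Rational(-9, 2) (O = Add(-3, Mul(Rational(1, 2), -3)) = Add(-3, Rational(-3, 2)) = Rational(-9, 2) ≈ -4.5000)
Function('V')(m, g) = Add(Rational(-9, 2), Mul(-1, g))
N = Rational(-8, 3) (N = Mul(Rational(1, 3), Add(1, Mul(-3, 3))) = Mul(Rational(1, 3), Add(1, -9)) = Mul(Rational(1, 3), -8) = Rational(-8, 3) ≈ -2.6667)
Mul(N, Add(-28, Function('V')(4, Mul(Mul(-5, 4), -3)))) = Mul(Rational(-8, 3), Add(-28, Add(Rational(-9, 2), Mul(-1, Mul(Mul(-5, 4), -3))))) = Mul(Rational(-8, 3), Add(-28, Add(Rational(-9, 2), Mul(-1, Mul(-20, -3))))) = Mul(Rational(-8, 3), Add(-28, Add(Rational(-9, 2), Mul(-1, 60)))) = Mul(Rational(-8, 3), Add(-28, Add(Rational(-9, 2), -60))) = Mul(Rational(-8, 3), Add(-28, Rational(-129, 2))) = Mul(Rational(-8, 3), Rational(-185, 2)) = Rational(740, 3)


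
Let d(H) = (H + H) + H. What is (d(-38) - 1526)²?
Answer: 2689600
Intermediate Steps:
d(H) = 3*H (d(H) = 2*H + H = 3*H)
(d(-38) - 1526)² = (3*(-38) - 1526)² = (-114 - 1526)² = (-1640)² = 2689600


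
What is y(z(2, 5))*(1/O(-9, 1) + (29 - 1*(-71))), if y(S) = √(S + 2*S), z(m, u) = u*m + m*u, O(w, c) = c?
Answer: 202*√15 ≈ 782.34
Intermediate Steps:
z(m, u) = 2*m*u (z(m, u) = m*u + m*u = 2*m*u)
y(S) = √3*√S (y(S) = √(3*S) = √3*√S)
y(z(2, 5))*(1/O(-9, 1) + (29 - 1*(-71))) = (√3*√(2*2*5))*(1/1 + (29 - 1*(-71))) = (√3*√20)*(1 + (29 + 71)) = (√3*(2*√5))*(1 + 100) = (2*√15)*101 = 202*√15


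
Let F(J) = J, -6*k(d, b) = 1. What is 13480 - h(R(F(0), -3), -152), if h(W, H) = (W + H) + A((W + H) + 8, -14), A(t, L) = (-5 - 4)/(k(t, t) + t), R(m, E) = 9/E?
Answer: 12039651/883 ≈ 13635.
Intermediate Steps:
k(d, b) = -⅙ (k(d, b) = -⅙*1 = -⅙)
A(t, L) = -9/(-⅙ + t) (A(t, L) = (-5 - 4)/(-⅙ + t) = -9/(-⅙ + t))
h(W, H) = H + W - 54/(47 + 6*H + 6*W) (h(W, H) = (W + H) - 54/(-1 + 6*((W + H) + 8)) = (H + W) - 54/(-1 + 6*((H + W) + 8)) = (H + W) - 54/(-1 + 6*(8 + H + W)) = (H + W) - 54/(-1 + (48 + 6*H + 6*W)) = (H + W) - 54/(47 + 6*H + 6*W) = H + W - 54/(47 + 6*H + 6*W))
13480 - h(R(F(0), -3), -152) = 13480 - (-152 + 9/(-3) - 9/(47/6 - 152 + 9/(-3))) = 13480 - (-152 + 9*(-⅓) - 9/(47/6 - 152 + 9*(-⅓))) = 13480 - (-152 - 3 - 9/(47/6 - 152 - 3)) = 13480 - (-152 - 3 - 9/(-883/6)) = 13480 - (-152 - 3 - 9*(-6/883)) = 13480 - (-152 - 3 + 54/883) = 13480 - 1*(-136811/883) = 13480 + 136811/883 = 12039651/883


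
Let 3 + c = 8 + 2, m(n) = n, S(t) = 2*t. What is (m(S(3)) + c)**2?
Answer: 169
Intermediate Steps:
c = 7 (c = -3 + (8 + 2) = -3 + 10 = 7)
(m(S(3)) + c)**2 = (2*3 + 7)**2 = (6 + 7)**2 = 13**2 = 169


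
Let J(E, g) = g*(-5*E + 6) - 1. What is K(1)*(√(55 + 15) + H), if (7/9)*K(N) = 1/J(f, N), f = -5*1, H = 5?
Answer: 3/14 + 3*√70/70 ≈ 0.57285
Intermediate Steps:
f = -5
J(E, g) = -1 + g*(6 - 5*E) (J(E, g) = g*(6 - 5*E) - 1 = -1 + g*(6 - 5*E))
K(N) = 9/(7*(-1 + 31*N)) (K(N) = 9/(7*(-1 + 6*N - 5*(-5)*N)) = 9/(7*(-1 + 6*N + 25*N)) = 9/(7*(-1 + 31*N)))
K(1)*(√(55 + 15) + H) = (9/(7*(-1 + 31*1)))*(√(55 + 15) + 5) = (9/(7*(-1 + 31)))*(√70 + 5) = ((9/7)/30)*(5 + √70) = ((9/7)*(1/30))*(5 + √70) = 3*(5 + √70)/70 = 3/14 + 3*√70/70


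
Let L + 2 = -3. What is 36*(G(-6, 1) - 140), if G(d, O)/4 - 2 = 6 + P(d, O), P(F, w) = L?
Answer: -4608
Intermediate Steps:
L = -5 (L = -2 - 3 = -5)
P(F, w) = -5
G(d, O) = 12 (G(d, O) = 8 + 4*(6 - 5) = 8 + 4*1 = 8 + 4 = 12)
36*(G(-6, 1) - 140) = 36*(12 - 140) = 36*(-128) = -4608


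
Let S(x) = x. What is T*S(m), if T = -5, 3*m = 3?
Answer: -5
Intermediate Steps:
m = 1 (m = (⅓)*3 = 1)
T*S(m) = -5*1 = -5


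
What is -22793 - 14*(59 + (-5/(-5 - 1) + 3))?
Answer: -71018/3 ≈ -23673.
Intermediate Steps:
-22793 - 14*(59 + (-5/(-5 - 1) + 3)) = -22793 - 14*(59 + (-5/(-6) + 3)) = -22793 - 14*(59 + (-5*(-⅙) + 3)) = -22793 - 14*(59 + (⅚ + 3)) = -22793 - 14*(59 + 23/6) = -22793 - 14*377/6 = -22793 - 2639/3 = -71018/3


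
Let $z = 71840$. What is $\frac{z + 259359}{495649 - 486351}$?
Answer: $\frac{331199}{9298} \approx 35.62$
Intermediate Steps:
$\frac{z + 259359}{495649 - 486351} = \frac{71840 + 259359}{495649 - 486351} = \frac{331199}{9298}$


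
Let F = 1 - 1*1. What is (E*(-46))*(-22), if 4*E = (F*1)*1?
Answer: 0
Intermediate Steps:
F = 0 (F = 1 - 1 = 0)
E = 0 (E = ((0*1)*1)/4 = (0*1)/4 = (1/4)*0 = 0)
(E*(-46))*(-22) = (0*(-46))*(-22) = 0*(-22) = 0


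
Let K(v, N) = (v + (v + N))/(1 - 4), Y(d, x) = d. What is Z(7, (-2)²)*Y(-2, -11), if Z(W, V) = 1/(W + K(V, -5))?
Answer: -⅓ ≈ -0.33333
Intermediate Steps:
K(v, N) = -2*v/3 - N/3 (K(v, N) = (v + (N + v))/(-3) = (N + 2*v)*(-⅓) = -2*v/3 - N/3)
Z(W, V) = 1/(5/3 + W - 2*V/3) (Z(W, V) = 1/(W + (-2*V/3 - ⅓*(-5))) = 1/(W + (-2*V/3 + 5/3)) = 1/(W + (5/3 - 2*V/3)) = 1/(5/3 + W - 2*V/3))
Z(7, (-2)²)*Y(-2, -11) = (3/(5 - 2*(-2)² + 3*7))*(-2) = (3/(5 - 2*4 + 21))*(-2) = (3/(5 - 8 + 21))*(-2) = (3/18)*(-2) = (3*(1/18))*(-2) = (⅙)*(-2) = -⅓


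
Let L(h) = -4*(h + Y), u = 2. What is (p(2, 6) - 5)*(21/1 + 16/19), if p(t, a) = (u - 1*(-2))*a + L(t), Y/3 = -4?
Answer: 24485/19 ≈ 1288.7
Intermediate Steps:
Y = -12 (Y = 3*(-4) = -12)
L(h) = 48 - 4*h (L(h) = -4*(h - 12) = -4*(-12 + h) = 48 - 4*h)
p(t, a) = 48 - 4*t + 4*a (p(t, a) = (2 - 1*(-2))*a + (48 - 4*t) = (2 + 2)*a + (48 - 4*t) = 4*a + (48 - 4*t) = 48 - 4*t + 4*a)
(p(2, 6) - 5)*(21/1 + 16/19) = ((48 - 4*2 + 4*6) - 5)*(21/1 + 16/19) = ((48 - 8 + 24) - 5)*(21*1 + 16*(1/19)) = (64 - 5)*(21 + 16/19) = 59*(415/19) = 24485/19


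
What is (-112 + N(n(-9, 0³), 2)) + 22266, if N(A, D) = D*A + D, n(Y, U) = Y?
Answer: 22138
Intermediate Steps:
N(A, D) = D + A*D (N(A, D) = A*D + D = D + A*D)
(-112 + N(n(-9, 0³), 2)) + 22266 = (-112 + 2*(1 - 9)) + 22266 = (-112 + 2*(-8)) + 22266 = (-112 - 16) + 22266 = -128 + 22266 = 22138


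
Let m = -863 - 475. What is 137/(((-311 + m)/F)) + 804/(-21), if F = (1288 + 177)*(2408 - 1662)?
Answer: -1048523442/11543 ≈ -90836.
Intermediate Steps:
m = -1338
F = 1092890 (F = 1465*746 = 1092890)
137/(((-311 + m)/F)) + 804/(-21) = 137/(((-311 - 1338)/1092890)) + 804/(-21) = 137/((-1649*1/1092890)) + 804*(-1/21) = 137/(-1649/1092890) - 268/7 = 137*(-1092890/1649) - 268/7 = -149725930/1649 - 268/7 = -1048523442/11543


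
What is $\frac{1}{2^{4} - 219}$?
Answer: $- \frac{1}{203} \approx -0.0049261$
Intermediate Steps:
$\frac{1}{2^{4} - 219} = \frac{1}{16 - 219} = \frac{1}{-203} = - \frac{1}{203}$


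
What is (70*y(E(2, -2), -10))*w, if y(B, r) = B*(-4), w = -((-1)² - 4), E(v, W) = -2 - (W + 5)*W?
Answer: -3360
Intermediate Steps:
E(v, W) = -2 - W*(5 + W) (E(v, W) = -2 - (5 + W)*W = -2 - W*(5 + W))
w = 3 (w = -(1 - 4) = -1*(-3) = 3)
y(B, r) = -4*B
(70*y(E(2, -2), -10))*w = (70*(-4*(-2 - 1*(-2)² - 5*(-2))))*3 = (70*(-4*(-2 - 1*4 + 10)))*3 = (70*(-4*(-2 - 4 + 10)))*3 = (70*(-4*4))*3 = (70*(-16))*3 = -1120*3 = -3360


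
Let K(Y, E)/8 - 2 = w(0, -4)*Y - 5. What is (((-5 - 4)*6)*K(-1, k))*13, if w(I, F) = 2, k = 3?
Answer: 28080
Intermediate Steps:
K(Y, E) = -24 + 16*Y (K(Y, E) = 16 + 8*(2*Y - 5) = 16 + 8*(-5 + 2*Y) = 16 + (-40 + 16*Y) = -24 + 16*Y)
(((-5 - 4)*6)*K(-1, k))*13 = (((-5 - 4)*6)*(-24 + 16*(-1)))*13 = ((-9*6)*(-24 - 16))*13 = -54*(-40)*13 = 2160*13 = 28080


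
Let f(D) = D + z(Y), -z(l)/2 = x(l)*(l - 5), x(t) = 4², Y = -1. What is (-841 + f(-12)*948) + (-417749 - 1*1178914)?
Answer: -1426864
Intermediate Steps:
x(t) = 16
z(l) = 160 - 32*l (z(l) = -32*(l - 5) = -32*(-5 + l) = -2*(-80 + 16*l) = 160 - 32*l)
f(D) = 192 + D (f(D) = D + (160 - 32*(-1)) = D + (160 + 32) = D + 192 = 192 + D)
(-841 + f(-12)*948) + (-417749 - 1*1178914) = (-841 + (192 - 12)*948) + (-417749 - 1*1178914) = (-841 + 180*948) + (-417749 - 1178914) = (-841 + 170640) - 1596663 = 169799 - 1596663 = -1426864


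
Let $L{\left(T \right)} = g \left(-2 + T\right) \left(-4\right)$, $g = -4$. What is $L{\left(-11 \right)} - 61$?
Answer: $-269$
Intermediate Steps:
$L{\left(T \right)} = -32 + 16 T$ ($L{\left(T \right)} = - 4 \left(-2 + T\right) \left(-4\right) = - 4 \left(8 - 4 T\right) = -32 + 16 T$)
$L{\left(-11 \right)} - 61 = \left(-32 + 16 \left(-11\right)\right) - 61 = \left(-32 - 176\right) - 61 = -208 - 61 = -269$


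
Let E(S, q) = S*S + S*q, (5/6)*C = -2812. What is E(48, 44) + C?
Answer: 5208/5 ≈ 1041.6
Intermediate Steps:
C = -16872/5 (C = (6/5)*(-2812) = -16872/5 ≈ -3374.4)
E(S, q) = S² + S*q
E(48, 44) + C = 48*(48 + 44) - 16872/5 = 48*92 - 16872/5 = 4416 - 16872/5 = 5208/5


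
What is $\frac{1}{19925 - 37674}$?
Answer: $- \frac{1}{17749} \approx -5.6341 \cdot 10^{-5}$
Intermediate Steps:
$\frac{1}{19925 - 37674} = \frac{1}{-17749} = - \frac{1}{17749}$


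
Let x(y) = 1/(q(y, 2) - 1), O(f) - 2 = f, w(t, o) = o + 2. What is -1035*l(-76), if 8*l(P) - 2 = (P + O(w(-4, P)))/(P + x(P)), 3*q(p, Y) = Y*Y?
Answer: -152145/292 ≈ -521.04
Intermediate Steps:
w(t, o) = 2 + o
O(f) = 2 + f
q(p, Y) = Y²/3 (q(p, Y) = (Y*Y)/3 = Y²/3)
x(y) = 3 (x(y) = 1/((⅓)*2² - 1) = 1/((⅓)*4 - 1) = 1/(4/3 - 1) = 1/(⅓) = 3)
l(P) = ¼ + (4 + 2*P)/(8*(3 + P)) (l(P) = ¼ + ((P + (2 + (2 + P)))/(P + 3))/8 = ¼ + ((P + (4 + P))/(3 + P))/8 = ¼ + ((4 + 2*P)/(3 + P))/8 = ¼ + (4 + 2*P)/(8*(3 + P)))
-1035*l(-76) = -1035*(5 + 2*(-76))/(4*(3 - 76)) = -1035*(5 - 152)/(4*(-73)) = -1035*(-1)*(-147)/(4*73) = -1035*147/292 = -152145/292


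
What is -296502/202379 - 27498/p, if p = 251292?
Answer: -13345599721/8476037278 ≈ -1.5745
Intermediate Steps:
-296502/202379 - 27498/p = -296502/202379 - 27498/251292 = -296502*1/202379 - 27498*1/251292 = -296502/202379 - 4583/41882 = -13345599721/8476037278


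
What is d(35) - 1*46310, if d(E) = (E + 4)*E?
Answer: -44945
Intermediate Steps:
d(E) = E*(4 + E) (d(E) = (4 + E)*E = E*(4 + E))
d(35) - 1*46310 = 35*(4 + 35) - 1*46310 = 35*39 - 46310 = 1365 - 46310 = -44945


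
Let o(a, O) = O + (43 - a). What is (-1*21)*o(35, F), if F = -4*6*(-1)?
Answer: -672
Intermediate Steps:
F = 24 (F = -24*(-1) = 24)
o(a, O) = 43 + O - a
(-1*21)*o(35, F) = (-1*21)*(43 + 24 - 1*35) = -21*(43 + 24 - 35) = -21*32 = -672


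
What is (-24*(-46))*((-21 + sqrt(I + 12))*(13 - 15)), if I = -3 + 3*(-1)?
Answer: 46368 - 2208*sqrt(6) ≈ 40960.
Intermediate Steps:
I = -6 (I = -3 - 3 = -6)
(-24*(-46))*((-21 + sqrt(I + 12))*(13 - 15)) = (-24*(-46))*((-21 + sqrt(-6 + 12))*(13 - 15)) = 1104*((-21 + sqrt(6))*(-2)) = 1104*(42 - 2*sqrt(6)) = 46368 - 2208*sqrt(6)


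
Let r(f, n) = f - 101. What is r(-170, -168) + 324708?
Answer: 324437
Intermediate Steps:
r(f, n) = -101 + f
r(-170, -168) + 324708 = (-101 - 170) + 324708 = -271 + 324708 = 324437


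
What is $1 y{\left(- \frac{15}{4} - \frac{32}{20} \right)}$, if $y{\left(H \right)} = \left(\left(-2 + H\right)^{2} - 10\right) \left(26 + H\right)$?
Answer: $\frac{7272517}{8000} \approx 909.06$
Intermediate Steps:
$y{\left(H \right)} = \left(-10 + \left(-2 + H\right)^{2}\right) \left(26 + H\right)$
$1 y{\left(- \frac{15}{4} - \frac{32}{20} \right)} = 1 \left(-156 + \left(- \frac{15}{4} - \frac{32}{20}\right)^{3} - 110 \left(- \frac{15}{4} - \frac{32}{20}\right) + 22 \left(- \frac{15}{4} - \frac{32}{20}\right)^{2}\right) = 1 \left(-156 + \left(\left(-15\right) \frac{1}{4} - \frac{8}{5}\right)^{3} - 110 \left(\left(-15\right) \frac{1}{4} - \frac{8}{5}\right) + 22 \left(\left(-15\right) \frac{1}{4} - \frac{8}{5}\right)^{2}\right) = 1 \left(-156 + \left(- \frac{15}{4} - \frac{8}{5}\right)^{3} - 110 \left(- \frac{15}{4} - \frac{8}{5}\right) + 22 \left(- \frac{15}{4} - \frac{8}{5}\right)^{2}\right) = 1 \left(-156 + \left(- \frac{107}{20}\right)^{3} - - \frac{1177}{2} + 22 \left(- \frac{107}{20}\right)^{2}\right) = 1 \left(-156 - \frac{1225043}{8000} + \frac{1177}{2} + 22 \cdot \frac{11449}{400}\right) = 1 \left(-156 - \frac{1225043}{8000} + \frac{1177}{2} + \frac{125939}{200}\right) = 1 \cdot \frac{7272517}{8000} = \frac{7272517}{8000}$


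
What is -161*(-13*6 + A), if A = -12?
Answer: 14490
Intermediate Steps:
-161*(-13*6 + A) = -161*(-13*6 - 12) = -161*(-78 - 12) = -161*(-90) = 14490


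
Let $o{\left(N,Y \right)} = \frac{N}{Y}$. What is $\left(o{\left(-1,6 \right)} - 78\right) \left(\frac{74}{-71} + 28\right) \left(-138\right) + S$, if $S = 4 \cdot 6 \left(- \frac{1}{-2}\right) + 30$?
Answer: $\frac{20649300}{71} \approx 2.9084 \cdot 10^{5}$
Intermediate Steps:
$S = 42$ ($S = 24 \left(\left(-1\right) \left(- \frac{1}{2}\right)\right) + 30 = 24 \cdot \frac{1}{2} + 30 = 12 + 30 = 42$)
$\left(o{\left(-1,6 \right)} - 78\right) \left(\frac{74}{-71} + 28\right) \left(-138\right) + S = \left(- \frac{1}{6} - 78\right) \left(\frac{74}{-71} + 28\right) \left(-138\right) + 42 = \left(\left(-1\right) \frac{1}{6} - 78\right) \left(74 \left(- \frac{1}{71}\right) + 28\right) \left(-138\right) + 42 = \left(- \frac{1}{6} - 78\right) \left(- \frac{74}{71} + 28\right) \left(-138\right) + 42 = \left(- \frac{469}{6}\right) \frac{1914}{71} \left(-138\right) + 42 = \left(- \frac{149611}{71}\right) \left(-138\right) + 42 = \frac{20646318}{71} + 42 = \frac{20649300}{71}$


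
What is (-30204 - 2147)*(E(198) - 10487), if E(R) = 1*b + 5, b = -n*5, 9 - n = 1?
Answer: 340397222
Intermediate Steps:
n = 8 (n = 9 - 1*1 = 9 - 1 = 8)
b = -40 (b = -1*8*5 = -8*5 = -40)
E(R) = -35 (E(R) = 1*(-40) + 5 = -40 + 5 = -35)
(-30204 - 2147)*(E(198) - 10487) = (-30204 - 2147)*(-35 - 10487) = -32351*(-10522) = 340397222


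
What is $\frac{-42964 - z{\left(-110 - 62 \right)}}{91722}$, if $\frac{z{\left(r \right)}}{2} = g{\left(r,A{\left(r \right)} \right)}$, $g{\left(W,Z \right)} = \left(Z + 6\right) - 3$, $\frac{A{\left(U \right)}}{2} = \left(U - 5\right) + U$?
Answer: $- \frac{6929}{15287} \approx -0.45326$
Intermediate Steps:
$A{\left(U \right)} = -10 + 4 U$ ($A{\left(U \right)} = 2 \left(\left(U - 5\right) + U\right) = 2 \left(\left(-5 + U\right) + U\right) = 2 \left(-5 + 2 U\right) = -10 + 4 U$)
$g{\left(W,Z \right)} = 3 + Z$ ($g{\left(W,Z \right)} = \left(6 + Z\right) - 3 = 3 + Z$)
$z{\left(r \right)} = -14 + 8 r$ ($z{\left(r \right)} = 2 \left(3 + \left(-10 + 4 r\right)\right) = 2 \left(-7 + 4 r\right) = -14 + 8 r$)
$\frac{-42964 - z{\left(-110 - 62 \right)}}{91722} = \frac{-42964 - \left(-14 + 8 \left(-110 - 62\right)\right)}{91722} = \left(-42964 - \left(-14 + 8 \left(-172\right)\right)\right) \frac{1}{91722} = \left(-42964 - \left(-14 - 1376\right)\right) \frac{1}{91722} = \left(-42964 - -1390\right) \frac{1}{91722} = \left(-42964 + 1390\right) \frac{1}{91722} = \left(-41574\right) \frac{1}{91722} = - \frac{6929}{15287}$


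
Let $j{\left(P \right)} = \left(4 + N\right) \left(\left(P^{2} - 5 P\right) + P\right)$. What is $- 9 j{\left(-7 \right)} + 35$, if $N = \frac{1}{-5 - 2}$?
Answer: $-2638$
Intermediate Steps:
$N = - \frac{1}{7}$ ($N = \frac{1}{-7} = - \frac{1}{7} \approx -0.14286$)
$j{\left(P \right)} = - \frac{108 P}{7} + \frac{27 P^{2}}{7}$ ($j{\left(P \right)} = \left(4 - \frac{1}{7}\right) \left(\left(P^{2} - 5 P\right) + P\right) = \frac{27 \left(P^{2} - 4 P\right)}{7} = - \frac{108 P}{7} + \frac{27 P^{2}}{7}$)
$- 9 j{\left(-7 \right)} + 35 = - 9 \cdot \frac{27}{7} \left(-7\right) \left(-4 - 7\right) + 35 = - 9 \cdot \frac{27}{7} \left(-7\right) \left(-11\right) + 35 = \left(-9\right) 297 + 35 = -2673 + 35 = -2638$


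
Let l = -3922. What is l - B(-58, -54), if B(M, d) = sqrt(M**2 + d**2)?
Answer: -3922 - 2*sqrt(1570) ≈ -4001.2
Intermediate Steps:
l - B(-58, -54) = -3922 - sqrt((-58)**2 + (-54)**2) = -3922 - sqrt(3364 + 2916) = -3922 - sqrt(6280) = -3922 - 2*sqrt(1570)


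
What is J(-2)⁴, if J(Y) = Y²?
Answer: 256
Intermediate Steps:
J(-2)⁴ = ((-2)²)⁴ = 4⁴ = 256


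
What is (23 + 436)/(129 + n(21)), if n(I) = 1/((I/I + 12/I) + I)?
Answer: 72522/20389 ≈ 3.5569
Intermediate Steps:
n(I) = 1/(1 + I + 12/I) (n(I) = 1/((1 + 12/I) + I) = 1/(1 + I + 12/I))
(23 + 436)/(129 + n(21)) = (23 + 436)/(129 + 21/(12 + 21 + 21²)) = 459/(129 + 21/(12 + 21 + 441)) = 459/(129 + 21/474) = 459/(129 + 21*(1/474)) = 459/(129 + 7/158) = 459/(20389/158) = 459*(158/20389) = 72522/20389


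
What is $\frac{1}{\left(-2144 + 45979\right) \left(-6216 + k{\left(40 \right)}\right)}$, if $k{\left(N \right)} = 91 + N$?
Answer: $- \frac{1}{266735975} \approx -3.749 \cdot 10^{-9}$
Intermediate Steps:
$\frac{1}{\left(-2144 + 45979\right) \left(-6216 + k{\left(40 \right)}\right)} = \frac{1}{\left(-2144 + 45979\right) \left(-6216 + \left(91 + 40\right)\right)} = \frac{1}{43835 \left(-6216 + 131\right)} = \frac{1}{43835 \left(-6085\right)} = \frac{1}{-266735975} = - \frac{1}{266735975}$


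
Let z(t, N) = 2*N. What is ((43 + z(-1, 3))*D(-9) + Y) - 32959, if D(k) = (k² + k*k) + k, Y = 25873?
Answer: 411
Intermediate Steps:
D(k) = k + 2*k² (D(k) = (k² + k²) + k = 2*k² + k = k + 2*k²)
((43 + z(-1, 3))*D(-9) + Y) - 32959 = ((43 + 2*3)*(-9*(1 + 2*(-9))) + 25873) - 32959 = ((43 + 6)*(-9*(1 - 18)) + 25873) - 32959 = (49*(-9*(-17)) + 25873) - 32959 = (49*153 + 25873) - 32959 = (7497 + 25873) - 32959 = 33370 - 32959 = 411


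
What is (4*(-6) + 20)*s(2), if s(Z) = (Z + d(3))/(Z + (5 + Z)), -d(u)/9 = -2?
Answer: -80/9 ≈ -8.8889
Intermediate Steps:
d(u) = 18 (d(u) = -9*(-2) = 18)
s(Z) = (18 + Z)/(5 + 2*Z) (s(Z) = (Z + 18)/(Z + (5 + Z)) = (18 + Z)/(5 + 2*Z))
(4*(-6) + 20)*s(2) = (4*(-6) + 20)*((18 + 2)/(5 + 2*2)) = (-24 + 20)*(20/(5 + 4)) = -4*20/9 = -80/9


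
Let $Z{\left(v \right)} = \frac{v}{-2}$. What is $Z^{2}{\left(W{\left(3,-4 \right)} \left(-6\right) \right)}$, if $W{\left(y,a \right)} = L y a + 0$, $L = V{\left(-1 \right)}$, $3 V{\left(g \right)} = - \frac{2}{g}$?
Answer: $576$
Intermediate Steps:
$V{\left(g \right)} = - \frac{2}{3 g}$ ($V{\left(g \right)} = \frac{\left(-2\right) \frac{1}{g}}{3} = - \frac{2}{3 g}$)
$L = \frac{2}{3}$ ($L = - \frac{2}{3 \left(-1\right)} = \left(- \frac{2}{3}\right) \left(-1\right) = \frac{2}{3} \approx 0.66667$)
$W{\left(y,a \right)} = \frac{2 a y}{3}$ ($W{\left(y,a \right)} = \frac{2 y}{3} a + 0 = \frac{2 a y}{3} + 0 = \frac{2 a y}{3}$)
$Z{\left(v \right)} = - \frac{v}{2}$ ($Z{\left(v \right)} = v \left(- \frac{1}{2}\right) = - \frac{v}{2}$)
$Z^{2}{\left(W{\left(3,-4 \right)} \left(-6\right) \right)} = \left(- \frac{\frac{2}{3} \left(-4\right) 3 \left(-6\right)}{2}\right)^{2} = \left(- \frac{\left(-8\right) \left(-6\right)}{2}\right)^{2} = \left(\left(- \frac{1}{2}\right) 48\right)^{2} = \left(-24\right)^{2} = 576$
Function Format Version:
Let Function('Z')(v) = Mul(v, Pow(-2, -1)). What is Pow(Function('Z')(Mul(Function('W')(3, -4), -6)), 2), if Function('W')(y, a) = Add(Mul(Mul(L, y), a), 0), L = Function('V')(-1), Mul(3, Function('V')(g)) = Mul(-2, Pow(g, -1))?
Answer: 576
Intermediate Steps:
Function('V')(g) = Mul(Rational(-2, 3), Pow(g, -1)) (Function('V')(g) = Mul(Rational(1, 3), Mul(-2, Pow(g, -1))) = Mul(Rational(-2, 3), Pow(g, -1)))
L = Rational(2, 3) (L = Mul(Rational(-2, 3), Pow(-1, -1)) = Mul(Rational(-2, 3), -1) = Rational(2, 3) ≈ 0.66667)
Function('W')(y, a) = Mul(Rational(2, 3), a, y) (Function('W')(y, a) = Add(Mul(Mul(Rational(2, 3), y), a), 0) = Add(Mul(Rational(2, 3), a, y), 0) = Mul(Rational(2, 3), a, y))
Function('Z')(v) = Mul(Rational(-1, 2), v) (Function('Z')(v) = Mul(v, Rational(-1, 2)) = Mul(Rational(-1, 2), v))
Pow(Function('Z')(Mul(Function('W')(3, -4), -6)), 2) = Pow(Mul(Rational(-1, 2), Mul(Mul(Rational(2, 3), -4, 3), -6)), 2) = Pow(Mul(Rational(-1, 2), Mul(-8, -6)), 2) = Pow(Mul(Rational(-1, 2), 48), 2) = Pow(-24, 2) = 576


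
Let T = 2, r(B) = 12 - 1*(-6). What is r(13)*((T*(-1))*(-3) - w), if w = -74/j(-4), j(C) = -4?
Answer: -225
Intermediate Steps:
r(B) = 18 (r(B) = 12 + 6 = 18)
w = 37/2 (w = -74/(-4) = -74*(-¼) = 37/2 ≈ 18.500)
r(13)*((T*(-1))*(-3) - w) = 18*((2*(-1))*(-3) - 1*37/2) = 18*(-2*(-3) - 37/2) = 18*(6 - 37/2) = 18*(-25/2) = -225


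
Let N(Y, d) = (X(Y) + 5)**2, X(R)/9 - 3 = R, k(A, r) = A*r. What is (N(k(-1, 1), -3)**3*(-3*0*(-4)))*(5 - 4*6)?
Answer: 0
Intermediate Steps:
X(R) = 27 + 9*R
N(Y, d) = (32 + 9*Y)**2 (N(Y, d) = ((27 + 9*Y) + 5)**2 = (32 + 9*Y)**2)
(N(k(-1, 1), -3)**3*(-3*0*(-4)))*(5 - 4*6) = (((32 + 9*(-1*1))**2)**3*(-3*0*(-4)))*(5 - 4*6) = (((32 + 9*(-1))**2)**3*(0*(-4)))*(5 - 24) = (((32 - 9)**2)**3*0)*(-19) = ((23**2)**3*0)*(-19) = (529**3*0)*(-19) = (148035889*0)*(-19) = 0*(-19) = 0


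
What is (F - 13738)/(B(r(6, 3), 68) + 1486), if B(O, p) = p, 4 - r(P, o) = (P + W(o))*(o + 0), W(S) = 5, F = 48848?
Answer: 17555/777 ≈ 22.593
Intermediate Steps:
r(P, o) = 4 - o*(5 + P) (r(P, o) = 4 - (P + 5)*(o + 0) = 4 - (5 + P)*o = 4 - o*(5 + P))
(F - 13738)/(B(r(6, 3), 68) + 1486) = (48848 - 13738)/(68 + 1486) = 35110/1554 = 35110*(1/1554) = 17555/777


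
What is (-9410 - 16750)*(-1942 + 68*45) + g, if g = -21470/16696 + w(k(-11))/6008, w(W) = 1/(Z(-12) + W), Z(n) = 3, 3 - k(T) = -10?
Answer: -5867484054277113/200619136 ≈ -2.9247e+7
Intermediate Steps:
k(T) = 13 (k(T) = 3 - 1*(-10) = 3 + 10 = 13)
w(W) = 1/(3 + W)
g = -257981433/200619136 (g = -21470/16696 + 1/((3 + 13)*6008) = -21470*1/16696 + (1/6008)/16 = -10735/8348 + (1/16)*(1/6008) = -10735/8348 + 1/96128 = -257981433/200619136 ≈ -1.2859)
(-9410 - 16750)*(-1942 + 68*45) + g = (-9410 - 16750)*(-1942 + 68*45) - 257981433/200619136 = -26160*(-1942 + 3060) - 257981433/200619136 = -26160*1118 - 257981433/200619136 = -29246880 - 257981433/200619136 = -5867484054277113/200619136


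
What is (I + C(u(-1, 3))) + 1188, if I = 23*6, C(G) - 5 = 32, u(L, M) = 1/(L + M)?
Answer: 1363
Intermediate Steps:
C(G) = 37 (C(G) = 5 + 32 = 37)
I = 138
(I + C(u(-1, 3))) + 1188 = (138 + 37) + 1188 = 175 + 1188 = 1363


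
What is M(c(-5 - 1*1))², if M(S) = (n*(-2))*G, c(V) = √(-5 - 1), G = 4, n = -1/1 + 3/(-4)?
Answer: 196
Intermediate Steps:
n = -7/4 (n = -1*1 + 3*(-¼) = -1 - ¾ = -7/4 ≈ -1.7500)
c(V) = I*√6 (c(V) = √(-6) = I*√6)
M(S) = 14 (M(S) = -7/4*(-2)*4 = (7/2)*4 = 14)
M(c(-5 - 1*1))² = 14² = 196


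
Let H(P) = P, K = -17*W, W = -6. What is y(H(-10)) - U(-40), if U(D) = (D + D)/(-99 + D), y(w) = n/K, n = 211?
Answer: 21169/14178 ≈ 1.4931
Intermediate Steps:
K = 102 (K = -17*(-6) = 102)
y(w) = 211/102
U(D) = 2*D/(-99 + D) (U(D) = (2*D)/(-99 + D) = 2*D/(-99 + D))
y(H(-10)) - U(-40) = 211/102 - 2*(-40)/(-99 - 40) = 211/102 - 2*(-40)/(-139) = 211/102 - 2*(-40)*(-1)/139 = 211/102 - 1*80/139 = 211/102 - 80/139 = 21169/14178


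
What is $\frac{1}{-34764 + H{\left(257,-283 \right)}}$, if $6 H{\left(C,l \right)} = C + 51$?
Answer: $- \frac{3}{104138} \approx -2.8808 \cdot 10^{-5}$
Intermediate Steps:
$H{\left(C,l \right)} = \frac{17}{2} + \frac{C}{6}$ ($H{\left(C,l \right)} = \frac{C + 51}{6} = \frac{51 + C}{6} = \frac{17}{2} + \frac{C}{6}$)
$\frac{1}{-34764 + H{\left(257,-283 \right)}} = \frac{1}{-34764 + \left(\frac{17}{2} + \frac{1}{6} \cdot 257\right)} = \frac{1}{-34764 + \left(\frac{17}{2} + \frac{257}{6}\right)} = \frac{1}{-34764 + \frac{154}{3}} = \frac{1}{- \frac{104138}{3}} = - \frac{3}{104138}$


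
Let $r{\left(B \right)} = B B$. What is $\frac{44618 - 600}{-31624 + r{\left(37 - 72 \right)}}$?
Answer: $- \frac{44018}{30399} \approx -1.448$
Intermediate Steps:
$r{\left(B \right)} = B^{2}$
$\frac{44618 - 600}{-31624 + r{\left(37 - 72 \right)}} = \frac{44618 - 600}{-31624 + \left(37 - 72\right)^{2}} = \frac{44018}{-31624 + \left(37 - 72\right)^{2}} = \frac{44018}{-31624 + \left(-35\right)^{2}} = \frac{44018}{-31624 + 1225} = \frac{44018}{-30399} = 44018 \left(- \frac{1}{30399}\right) = - \frac{44018}{30399}$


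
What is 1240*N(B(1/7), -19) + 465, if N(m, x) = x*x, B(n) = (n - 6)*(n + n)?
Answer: 448105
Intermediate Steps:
B(n) = 2*n*(-6 + n) (B(n) = (-6 + n)*(2*n) = 2*n*(-6 + n))
N(m, x) = x**2
1240*N(B(1/7), -19) + 465 = 1240*(-19)**2 + 465 = 1240*361 + 465 = 447640 + 465 = 448105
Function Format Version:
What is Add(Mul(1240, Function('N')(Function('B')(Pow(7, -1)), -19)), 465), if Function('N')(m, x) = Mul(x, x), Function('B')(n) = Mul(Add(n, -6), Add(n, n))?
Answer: 448105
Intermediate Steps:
Function('B')(n) = Mul(2, n, Add(-6, n)) (Function('B')(n) = Mul(Add(-6, n), Mul(2, n)) = Mul(2, n, Add(-6, n)))
Function('N')(m, x) = Pow(x, 2)
Add(Mul(1240, Function('N')(Function('B')(Pow(7, -1)), -19)), 465) = Add(Mul(1240, Pow(-19, 2)), 465) = Add(Mul(1240, 361), 465) = Add(447640, 465) = 448105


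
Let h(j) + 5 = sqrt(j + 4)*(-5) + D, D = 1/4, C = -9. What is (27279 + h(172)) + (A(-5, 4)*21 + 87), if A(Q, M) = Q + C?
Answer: 108269/4 - 20*sqrt(11) ≈ 27001.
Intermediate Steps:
A(Q, M) = -9 + Q (A(Q, M) = Q - 9 = -9 + Q)
D = 1/4 ≈ 0.25000
h(j) = -19/4 - 5*sqrt(4 + j) (h(j) = -5 + (sqrt(j + 4)*(-5) + 1/4) = -5 + (sqrt(4 + j)*(-5) + 1/4) = -5 + (-5*sqrt(4 + j) + 1/4) = -5 + (1/4 - 5*sqrt(4 + j)) = -19/4 - 5*sqrt(4 + j))
(27279 + h(172)) + (A(-5, 4)*21 + 87) = (27279 + (-19/4 - 5*sqrt(4 + 172))) + ((-9 - 5)*21 + 87) = (27279 + (-19/4 - 20*sqrt(11))) + (-14*21 + 87) = (27279 + (-19/4 - 20*sqrt(11))) + (-294 + 87) = (27279 + (-19/4 - 20*sqrt(11))) - 207 = (109097/4 - 20*sqrt(11)) - 207 = 108269/4 - 20*sqrt(11)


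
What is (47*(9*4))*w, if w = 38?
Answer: 64296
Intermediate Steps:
(47*(9*4))*w = (47*(9*4))*38 = (47*36)*38 = 1692*38 = 64296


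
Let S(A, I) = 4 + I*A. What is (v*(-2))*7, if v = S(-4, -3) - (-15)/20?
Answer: -469/2 ≈ -234.50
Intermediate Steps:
S(A, I) = 4 + A*I
v = 67/4 (v = (4 - 4*(-3)) - (-15)/20 = (4 + 12) - (-15)/20 = 16 - 1*(-¾) = 16 + ¾ = 67/4 ≈ 16.750)
(v*(-2))*7 = ((67/4)*(-2))*7 = -67/2*7 = -469/2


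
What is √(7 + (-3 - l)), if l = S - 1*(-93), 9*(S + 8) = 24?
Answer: I*√753/3 ≈ 9.1469*I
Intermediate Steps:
S = -16/3 (S = -8 + (⅑)*24 = -8 + 8/3 = -16/3 ≈ -5.3333)
l = 263/3 (l = -16/3 - 1*(-93) = -16/3 + 93 = 263/3 ≈ 87.667)
√(7 + (-3 - l)) = √(7 + (-3 - 1*263/3)) = √(7 + (-3 - 263/3)) = √(7 - 272/3) = √(-251/3) = I*√753/3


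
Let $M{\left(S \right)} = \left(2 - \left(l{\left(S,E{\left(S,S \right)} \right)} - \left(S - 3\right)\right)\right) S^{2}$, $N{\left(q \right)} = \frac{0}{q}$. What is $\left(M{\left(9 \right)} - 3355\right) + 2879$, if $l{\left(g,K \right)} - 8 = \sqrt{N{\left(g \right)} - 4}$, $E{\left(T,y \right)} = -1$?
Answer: $-476 - 162 i \approx -476.0 - 162.0 i$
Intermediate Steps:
$N{\left(q \right)} = 0$
$l{\left(g,K \right)} = 8 + 2 i$ ($l{\left(g,K \right)} = 8 + \sqrt{0 - 4} = 8 + \sqrt{-4} = 8 + 2 i$)
$M{\left(S \right)} = S^{2} \left(-9 + S - 2 i\right)$ ($M{\left(S \right)} = \left(2 - \left(\left(8 + 2 i\right) - \left(S - 3\right)\right)\right) S^{2} = \left(2 - \left(\left(8 + 2 i\right) - \left(-3 + S\right)\right)\right) S^{2} = \left(2 - \left(11 - S + 2 i\right)\right) S^{2} = \left(-9 + S - 2 i\right) S^{2} = S^{2} \left(-9 + S - 2 i\right)$)
$\left(M{\left(9 \right)} - 3355\right) + 2879 = \left(9^{2} \left(-9 + 9 - 2 i\right) - 3355\right) + 2879 = \left(81 \left(- 2 i\right) - 3355\right) + 2879 = \left(- 162 i - 3355\right) + 2879 = \left(-3355 - 162 i\right) + 2879 = -476 - 162 i$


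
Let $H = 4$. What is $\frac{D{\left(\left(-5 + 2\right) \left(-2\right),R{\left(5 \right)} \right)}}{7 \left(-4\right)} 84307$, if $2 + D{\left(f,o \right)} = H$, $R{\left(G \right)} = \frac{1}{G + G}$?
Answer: $- \frac{84307}{14} \approx -6021.9$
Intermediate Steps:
$R{\left(G \right)} = \frac{1}{2 G}$
$D{\left(f,o \right)} = 2$ ($D{\left(f,o \right)} = -2 + 4 = 2$)
$\frac{D{\left(\left(-5 + 2\right) \left(-2\right),R{\left(5 \right)} \right)}}{7 \left(-4\right)} 84307 = \frac{2}{7 \left(-4\right)} 84307 = \frac{2}{-28} \cdot 84307 = 2 \left(- \frac{1}{28}\right) 84307 = \left(- \frac{1}{14}\right) 84307 = - \frac{84307}{14}$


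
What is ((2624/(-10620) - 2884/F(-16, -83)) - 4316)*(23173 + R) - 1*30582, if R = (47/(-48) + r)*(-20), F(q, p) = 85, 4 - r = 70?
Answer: -849583903742/7965 ≈ -1.0666e+8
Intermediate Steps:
r = -66 (r = 4 - 1*70 = 4 - 70 = -66)
R = 16075/12 (R = (47/(-48) - 66)*(-20) = (47*(-1/48) - 66)*(-20) = (-47/48 - 66)*(-20) = -3215/48*(-20) = 16075/12 ≈ 1339.6)
((2624/(-10620) - 2884/F(-16, -83)) - 4316)*(23173 + R) - 1*30582 = ((2624/(-10620) - 2884/85) - 4316)*(23173 + 16075/12) - 1*30582 = ((2624*(-1/10620) - 2884*1/85) - 4316)*(294151/12) - 30582 = ((-656/2655 - 2884/85) - 4316)*(294151/12) - 30582 = (-1542556/45135 - 4316)*(294151/12) - 30582 = -196345216/45135*294151/12 - 30582 = -849340318112/7965 - 30582 = -849583903742/7965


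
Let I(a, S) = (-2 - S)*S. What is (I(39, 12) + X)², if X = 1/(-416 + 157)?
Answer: 1893381169/67081 ≈ 28225.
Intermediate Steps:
I(a, S) = S*(-2 - S)
X = -1/259 (X = 1/(-259) = -1/259 ≈ -0.0038610)
(I(39, 12) + X)² = (-1*12*(2 + 12) - 1/259)² = (-1*12*14 - 1/259)² = (-168 - 1/259)² = (-43513/259)² = 1893381169/67081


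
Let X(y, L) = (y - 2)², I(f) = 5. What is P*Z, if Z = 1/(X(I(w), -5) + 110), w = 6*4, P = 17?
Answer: ⅐ ≈ 0.14286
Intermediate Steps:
w = 24
X(y, L) = (-2 + y)²
Z = 1/119 (Z = 1/((-2 + 5)² + 110) = 1/(3² + 110) = 1/(9 + 110) = 1/119 ≈ 0.0084034)
P*Z = 17*(1/119) = ⅐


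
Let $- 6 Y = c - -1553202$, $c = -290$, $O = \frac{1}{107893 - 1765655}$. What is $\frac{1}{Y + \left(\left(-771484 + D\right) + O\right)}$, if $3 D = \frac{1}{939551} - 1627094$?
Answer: $- \frac{4672655834586}{7348533190963966615} \approx -6.3586 \cdot 10^{-7}$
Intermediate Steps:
$D = - \frac{509579264931}{939551}$ ($D = \frac{\frac{1}{939551} - 1627094}{3} = \frac{1}{3} \left(- \frac{1528737794793}{939551}\right) = - \frac{509579264931}{939551} \approx -5.4237 \cdot 10^{5}$)
$O = - \frac{1}{1657762}$ ($O = \frac{1}{-1657762} = - \frac{1}{1657762} \approx -6.0322 \cdot 10^{-7}$)
$Y = - \frac{776456}{3}$ ($Y = - \frac{-290 - -1553202}{6} = - \frac{-290 + 1553202}{6} = \left(- \frac{1}{6}\right) 1552912 = - \frac{776456}{3} \approx -2.5882 \cdot 10^{5}$)
$\frac{1}{Y + \left(\left(-771484 + D\right) + O\right)} = \frac{1}{- \frac{776456}{3} - \frac{2046387546021399181}{1557551944862}} = \frac{1}{- \frac{7348533190963966615}{4672655834586}} = - \frac{4672655834586}{7348533190963966615}$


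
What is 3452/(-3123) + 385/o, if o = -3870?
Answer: -323591/268578 ≈ -1.2048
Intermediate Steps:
3452/(-3123) + 385/o = 3452/(-3123) + 385/(-3870) = 3452*(-1/3123) + 385*(-1/3870) = -3452/3123 - 77/774 = -323591/268578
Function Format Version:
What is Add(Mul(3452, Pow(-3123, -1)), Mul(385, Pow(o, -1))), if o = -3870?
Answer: Rational(-323591, 268578) ≈ -1.2048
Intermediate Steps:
Add(Mul(3452, Pow(-3123, -1)), Mul(385, Pow(o, -1))) = Add(Mul(3452, Pow(-3123, -1)), Mul(385, Pow(-3870, -1))) = Add(Mul(3452, Rational(-1, 3123)), Mul(385, Rational(-1, 3870))) = Add(Rational(-3452, 3123), Rational(-77, 774)) = Rational(-323591, 268578)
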